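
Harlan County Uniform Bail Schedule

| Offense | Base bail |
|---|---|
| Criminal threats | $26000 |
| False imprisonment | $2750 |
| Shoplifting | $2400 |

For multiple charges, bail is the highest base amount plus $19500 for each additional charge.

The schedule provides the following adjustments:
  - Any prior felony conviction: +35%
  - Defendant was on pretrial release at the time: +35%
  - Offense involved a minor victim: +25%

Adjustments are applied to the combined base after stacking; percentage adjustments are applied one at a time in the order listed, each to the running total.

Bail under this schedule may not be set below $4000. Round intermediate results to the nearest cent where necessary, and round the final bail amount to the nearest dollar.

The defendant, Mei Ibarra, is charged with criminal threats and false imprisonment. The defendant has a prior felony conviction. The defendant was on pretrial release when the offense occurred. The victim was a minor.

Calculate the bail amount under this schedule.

$103655

Base amounts from the schedule: criminal threats $26000; false imprisonment $2750.
Stacking rule: highest base plus $19500 per additional charge. Highest is criminal threats at $26000; 1 additional charge → +$19500. Combined base = $45500.
Any prior felony conviction (+35%): $45500 × 1.35 = $61425.
Defendant was on pretrial release at the time (+35%): $61425 × 1.35 = $82923.75.
Offense involved a minor victim (+25%): $82923.75 × 1.25 = $103654.69.
$103654.69 is at or above the $4000 minimum.
Rounded to the nearest dollar: $103655.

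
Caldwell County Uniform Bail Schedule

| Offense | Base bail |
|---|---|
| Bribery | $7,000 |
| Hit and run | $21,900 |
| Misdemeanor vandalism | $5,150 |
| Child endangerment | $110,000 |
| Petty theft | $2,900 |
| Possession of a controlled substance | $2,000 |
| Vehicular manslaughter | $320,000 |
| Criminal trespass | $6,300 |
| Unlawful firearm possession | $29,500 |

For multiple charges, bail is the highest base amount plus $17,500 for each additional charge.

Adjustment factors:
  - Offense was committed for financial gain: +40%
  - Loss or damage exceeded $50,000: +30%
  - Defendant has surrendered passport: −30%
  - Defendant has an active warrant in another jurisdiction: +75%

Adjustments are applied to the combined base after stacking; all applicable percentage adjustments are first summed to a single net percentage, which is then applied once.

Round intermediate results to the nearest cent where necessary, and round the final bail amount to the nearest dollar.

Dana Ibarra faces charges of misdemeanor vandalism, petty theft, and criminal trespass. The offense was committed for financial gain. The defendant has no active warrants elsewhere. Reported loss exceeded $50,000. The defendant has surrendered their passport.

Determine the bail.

$57,820

Base amounts from the schedule: misdemeanor vandalism $5,150; petty theft $2,900; criminal trespass $6,300.
Stacking rule: highest base plus $17,500 per additional charge. Highest is criminal trespass at $6,300; 2 additional charges → +$35,000. Combined base = $41,300.
Net percentage adjustment: +40% +30% −30% = +40%. $41,300 × 1.4 = $57,820.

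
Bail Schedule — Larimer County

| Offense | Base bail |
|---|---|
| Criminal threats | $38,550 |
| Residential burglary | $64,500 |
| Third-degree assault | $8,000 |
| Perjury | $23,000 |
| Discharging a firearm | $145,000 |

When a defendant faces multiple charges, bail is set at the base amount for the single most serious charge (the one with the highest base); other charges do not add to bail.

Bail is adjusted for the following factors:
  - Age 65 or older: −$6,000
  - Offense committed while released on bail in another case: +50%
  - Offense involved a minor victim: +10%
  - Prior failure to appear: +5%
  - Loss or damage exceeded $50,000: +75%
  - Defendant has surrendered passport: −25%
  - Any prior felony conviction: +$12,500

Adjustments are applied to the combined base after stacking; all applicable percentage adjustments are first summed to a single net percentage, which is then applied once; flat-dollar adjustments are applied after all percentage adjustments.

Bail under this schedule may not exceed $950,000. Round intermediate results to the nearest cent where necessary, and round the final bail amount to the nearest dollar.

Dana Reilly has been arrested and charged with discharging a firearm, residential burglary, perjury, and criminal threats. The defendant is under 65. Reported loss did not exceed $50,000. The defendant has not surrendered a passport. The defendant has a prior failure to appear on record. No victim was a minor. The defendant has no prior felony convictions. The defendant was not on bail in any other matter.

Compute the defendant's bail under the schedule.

$152,250

Base amounts from the schedule: discharging a firearm $145,000; residential burglary $64,500; perjury $23,000; criminal threats $38,550.
Stacking rule: use the highest base only. Highest is discharging a firearm at $145,000. Combined base = $145,000.
Prior failure to appear (+5%): $145,000 × 1.05 = $152,250.
$152,250 is within the $950,000 maximum.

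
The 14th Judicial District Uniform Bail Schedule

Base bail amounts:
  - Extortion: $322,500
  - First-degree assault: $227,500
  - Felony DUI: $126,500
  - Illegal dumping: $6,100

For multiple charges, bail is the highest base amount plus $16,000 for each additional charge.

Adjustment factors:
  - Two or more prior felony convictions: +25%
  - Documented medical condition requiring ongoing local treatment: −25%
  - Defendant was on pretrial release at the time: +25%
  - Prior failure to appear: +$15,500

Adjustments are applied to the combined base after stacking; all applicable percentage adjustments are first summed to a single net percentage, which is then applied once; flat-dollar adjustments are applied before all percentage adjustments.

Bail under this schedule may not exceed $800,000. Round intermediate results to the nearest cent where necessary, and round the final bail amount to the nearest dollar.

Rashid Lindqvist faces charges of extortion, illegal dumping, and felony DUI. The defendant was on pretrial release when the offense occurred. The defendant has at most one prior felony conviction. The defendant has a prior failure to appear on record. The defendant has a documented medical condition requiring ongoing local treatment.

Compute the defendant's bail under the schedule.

$370,000

Base amounts from the schedule: extortion $322,500; illegal dumping $6,100; felony DUI $126,500.
Stacking rule: highest base plus $16,000 per additional charge. Highest is extortion at $322,500; 2 additional charges → +$32,000. Combined base = $354,500.
Prior failure to appear (+$15,500 flat): $354,500 + $15,500 = $370,000.
Net percentage adjustment: −25% +25% = +0%. $370,000 × 1 = $370,000.
$370,000 is within the $800,000 maximum.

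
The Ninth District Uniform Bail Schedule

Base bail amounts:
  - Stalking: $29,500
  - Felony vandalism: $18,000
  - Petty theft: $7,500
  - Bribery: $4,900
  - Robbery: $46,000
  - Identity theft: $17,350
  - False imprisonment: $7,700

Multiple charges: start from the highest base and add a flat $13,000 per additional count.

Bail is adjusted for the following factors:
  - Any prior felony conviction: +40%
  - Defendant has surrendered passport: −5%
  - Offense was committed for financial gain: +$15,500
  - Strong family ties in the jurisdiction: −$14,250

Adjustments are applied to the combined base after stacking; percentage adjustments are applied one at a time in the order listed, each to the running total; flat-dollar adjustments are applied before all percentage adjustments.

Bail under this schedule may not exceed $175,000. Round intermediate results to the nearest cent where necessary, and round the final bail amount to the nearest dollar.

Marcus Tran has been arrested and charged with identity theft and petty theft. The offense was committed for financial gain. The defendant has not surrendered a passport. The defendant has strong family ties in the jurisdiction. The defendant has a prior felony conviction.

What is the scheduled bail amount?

$44,240

Base amounts from the schedule: identity theft $17,350; petty theft $7,500.
Stacking rule: highest base plus $13,000 per additional charge. Highest is identity theft at $17,350; 1 additional charge → +$13,000. Combined base = $30,350.
Offense was committed for financial gain (+$15,500 flat): $30,350 + $15,500 = $45,850.
Strong family ties in the jurisdiction (−$14,250 flat): $45,850 − $14,250 = $31,600.
Any prior felony conviction (+40%): $31,600 × 1.4 = $44,240.
$44,240 is within the $175,000 maximum.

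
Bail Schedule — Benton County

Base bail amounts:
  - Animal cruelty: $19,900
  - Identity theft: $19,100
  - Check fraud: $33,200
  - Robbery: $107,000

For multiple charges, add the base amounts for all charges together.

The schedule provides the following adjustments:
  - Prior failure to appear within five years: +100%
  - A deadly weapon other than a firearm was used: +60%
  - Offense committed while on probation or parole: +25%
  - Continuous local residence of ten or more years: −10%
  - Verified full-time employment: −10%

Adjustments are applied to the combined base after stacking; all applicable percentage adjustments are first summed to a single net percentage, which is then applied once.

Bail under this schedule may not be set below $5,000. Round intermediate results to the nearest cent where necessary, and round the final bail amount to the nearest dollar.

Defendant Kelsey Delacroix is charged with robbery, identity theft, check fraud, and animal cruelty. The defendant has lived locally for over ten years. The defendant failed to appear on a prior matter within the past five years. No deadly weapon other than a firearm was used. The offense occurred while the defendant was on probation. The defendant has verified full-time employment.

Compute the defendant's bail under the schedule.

$367,360

Base amounts from the schedule: robbery $107,000; identity theft $19,100; check fraud $33,200; animal cruelty $19,900.
Stacking rule: sum of all bases. $107,000 + $19,100 + $33,200 + $19,900 = $179,200.
Net percentage adjustment: +100% +25% −10% −10% = +105%. $179,200 × 2.05 = $367,360.
$367,360 is at or above the $5,000 minimum.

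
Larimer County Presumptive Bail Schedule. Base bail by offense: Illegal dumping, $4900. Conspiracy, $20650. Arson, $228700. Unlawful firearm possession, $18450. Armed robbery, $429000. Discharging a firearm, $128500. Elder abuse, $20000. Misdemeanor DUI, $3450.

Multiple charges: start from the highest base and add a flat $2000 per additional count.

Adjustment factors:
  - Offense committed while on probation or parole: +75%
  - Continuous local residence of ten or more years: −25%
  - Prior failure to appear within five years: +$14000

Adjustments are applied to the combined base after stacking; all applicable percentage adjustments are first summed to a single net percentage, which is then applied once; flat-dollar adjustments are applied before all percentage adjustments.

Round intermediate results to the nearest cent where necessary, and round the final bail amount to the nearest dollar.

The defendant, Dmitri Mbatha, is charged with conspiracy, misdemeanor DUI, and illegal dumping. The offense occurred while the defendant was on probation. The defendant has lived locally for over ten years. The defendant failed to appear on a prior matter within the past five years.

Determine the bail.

$57975

Base amounts from the schedule: conspiracy $20650; misdemeanor DUI $3450; illegal dumping $4900.
Stacking rule: highest base plus $2000 per additional charge. Highest is conspiracy at $20650; 2 additional charges → +$4000. Combined base = $24650.
Prior failure to appear within five years (+$14000 flat): $24650 + $14000 = $38650.
Net percentage adjustment: +75% −25% = +50%. $38650 × 1.5 = $57975.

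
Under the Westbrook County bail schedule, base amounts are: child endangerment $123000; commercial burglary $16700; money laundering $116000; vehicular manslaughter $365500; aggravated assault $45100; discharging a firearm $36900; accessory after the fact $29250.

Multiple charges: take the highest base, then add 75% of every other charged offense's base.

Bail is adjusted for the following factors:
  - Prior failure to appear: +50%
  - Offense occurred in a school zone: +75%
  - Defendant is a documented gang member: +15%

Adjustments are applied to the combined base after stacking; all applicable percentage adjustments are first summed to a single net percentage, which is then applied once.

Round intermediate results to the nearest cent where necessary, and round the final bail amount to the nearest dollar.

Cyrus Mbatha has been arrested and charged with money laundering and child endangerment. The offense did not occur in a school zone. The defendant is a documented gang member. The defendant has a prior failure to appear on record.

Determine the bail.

Base amounts from the schedule: money laundering $116000; child endangerment $123000.
Stacking rule: highest base plus 75% of each additional charge. Highest is child endangerment at $123000. Additional: $116000 × 75% = $87000. Combined base = $123000 + $87000 = $210000.
Net percentage adjustment: +50% +15% = +65%. $210000 × 1.65 = $346500.

$346500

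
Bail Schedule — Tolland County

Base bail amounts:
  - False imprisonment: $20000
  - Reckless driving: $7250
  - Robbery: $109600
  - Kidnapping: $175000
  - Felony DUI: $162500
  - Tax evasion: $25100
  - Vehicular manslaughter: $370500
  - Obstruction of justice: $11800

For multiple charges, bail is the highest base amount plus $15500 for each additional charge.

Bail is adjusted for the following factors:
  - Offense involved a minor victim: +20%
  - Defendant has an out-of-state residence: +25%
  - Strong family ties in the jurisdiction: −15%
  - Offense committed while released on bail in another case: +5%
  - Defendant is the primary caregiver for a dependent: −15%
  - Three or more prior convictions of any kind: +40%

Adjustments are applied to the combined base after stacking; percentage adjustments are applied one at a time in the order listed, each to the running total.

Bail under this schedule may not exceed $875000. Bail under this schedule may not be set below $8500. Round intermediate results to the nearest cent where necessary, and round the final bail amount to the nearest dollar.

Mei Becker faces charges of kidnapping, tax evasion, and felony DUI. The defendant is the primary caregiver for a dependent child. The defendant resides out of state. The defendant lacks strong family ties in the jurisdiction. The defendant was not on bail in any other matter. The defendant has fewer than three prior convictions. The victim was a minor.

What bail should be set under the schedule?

$262650

Base amounts from the schedule: kidnapping $175000; tax evasion $25100; felony DUI $162500.
Stacking rule: highest base plus $15500 per additional charge. Highest is kidnapping at $175000; 2 additional charges → +$31000. Combined base = $206000.
Offense involved a minor victim (+20%): $206000 × 1.2 = $247200.
Defendant has an out-of-state residence (+25%): $247200 × 1.25 = $309000.
Defendant is the primary caregiver for a dependent (−15%): $309000 × 0.85 = $262650.
$262650 is within the $875000 maximum.
$262650 is at or above the $8500 minimum.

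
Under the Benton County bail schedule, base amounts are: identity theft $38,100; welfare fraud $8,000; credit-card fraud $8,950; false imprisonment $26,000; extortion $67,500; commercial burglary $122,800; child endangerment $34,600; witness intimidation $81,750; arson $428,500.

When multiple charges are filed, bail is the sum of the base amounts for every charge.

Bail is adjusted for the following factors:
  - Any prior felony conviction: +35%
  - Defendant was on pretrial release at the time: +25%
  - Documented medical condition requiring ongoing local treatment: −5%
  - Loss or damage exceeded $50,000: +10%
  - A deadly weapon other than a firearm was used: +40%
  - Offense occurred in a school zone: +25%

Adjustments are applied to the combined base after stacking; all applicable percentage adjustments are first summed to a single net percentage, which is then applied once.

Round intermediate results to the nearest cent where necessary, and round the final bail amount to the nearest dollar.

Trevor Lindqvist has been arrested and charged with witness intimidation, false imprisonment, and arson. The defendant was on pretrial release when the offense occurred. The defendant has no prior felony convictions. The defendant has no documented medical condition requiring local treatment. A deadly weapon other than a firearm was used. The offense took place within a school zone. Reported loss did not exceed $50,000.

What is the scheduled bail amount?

Base amounts from the schedule: witness intimidation $81,750; false imprisonment $26,000; arson $428,500.
Stacking rule: sum of all bases. $81,750 + $26,000 + $428,500 = $536,250.
Net percentage adjustment: +25% +40% +25% = +90%. $536,250 × 1.9 = $1,018,875.

$1,018,875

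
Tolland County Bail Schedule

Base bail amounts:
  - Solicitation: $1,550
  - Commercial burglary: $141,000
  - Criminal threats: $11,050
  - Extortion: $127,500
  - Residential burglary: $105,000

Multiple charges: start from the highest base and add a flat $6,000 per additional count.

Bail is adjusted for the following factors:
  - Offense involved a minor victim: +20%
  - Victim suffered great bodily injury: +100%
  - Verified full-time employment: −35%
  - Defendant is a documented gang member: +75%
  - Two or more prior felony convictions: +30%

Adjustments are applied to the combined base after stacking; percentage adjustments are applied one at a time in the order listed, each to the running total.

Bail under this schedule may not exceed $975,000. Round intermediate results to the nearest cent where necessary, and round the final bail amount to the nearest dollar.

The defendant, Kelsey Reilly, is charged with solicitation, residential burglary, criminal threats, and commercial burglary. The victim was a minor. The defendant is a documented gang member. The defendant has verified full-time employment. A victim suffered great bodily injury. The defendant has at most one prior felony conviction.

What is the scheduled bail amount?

Base amounts from the schedule: solicitation $1,550; residential burglary $105,000; criminal threats $11,050; commercial burglary $141,000.
Stacking rule: highest base plus $6,000 per additional charge. Highest is commercial burglary at $141,000; 3 additional charges → +$18,000. Combined base = $159,000.
Offense involved a minor victim (+20%): $159,000 × 1.2 = $190,800.
Victim suffered great bodily injury (+100%): $190,800 × 2 = $381,600.
Verified full-time employment (−35%): $381,600 × 0.65 = $248,040.
Defendant is a documented gang member (+75%): $248,040 × 1.75 = $434,070.
$434,070 is within the $975,000 maximum.

$434,070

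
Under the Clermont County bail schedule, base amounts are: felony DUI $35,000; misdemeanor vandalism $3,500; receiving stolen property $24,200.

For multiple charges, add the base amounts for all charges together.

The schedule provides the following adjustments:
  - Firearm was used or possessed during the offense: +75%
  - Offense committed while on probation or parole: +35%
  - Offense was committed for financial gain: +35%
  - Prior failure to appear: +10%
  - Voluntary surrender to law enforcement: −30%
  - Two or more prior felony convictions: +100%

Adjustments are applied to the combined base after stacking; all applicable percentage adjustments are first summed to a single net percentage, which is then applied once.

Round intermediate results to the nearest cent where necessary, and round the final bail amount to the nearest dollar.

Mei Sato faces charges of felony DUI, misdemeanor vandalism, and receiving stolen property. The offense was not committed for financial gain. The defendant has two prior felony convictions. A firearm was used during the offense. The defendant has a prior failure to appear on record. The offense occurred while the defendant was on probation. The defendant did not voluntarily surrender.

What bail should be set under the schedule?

$200,640

Base amounts from the schedule: felony DUI $35,000; misdemeanor vandalism $3,500; receiving stolen property $24,200.
Stacking rule: sum of all bases. $35,000 + $3,500 + $24,200 = $62,700.
Net percentage adjustment: +75% +35% +10% +100% = +220%. $62,700 × 3.2 = $200,640.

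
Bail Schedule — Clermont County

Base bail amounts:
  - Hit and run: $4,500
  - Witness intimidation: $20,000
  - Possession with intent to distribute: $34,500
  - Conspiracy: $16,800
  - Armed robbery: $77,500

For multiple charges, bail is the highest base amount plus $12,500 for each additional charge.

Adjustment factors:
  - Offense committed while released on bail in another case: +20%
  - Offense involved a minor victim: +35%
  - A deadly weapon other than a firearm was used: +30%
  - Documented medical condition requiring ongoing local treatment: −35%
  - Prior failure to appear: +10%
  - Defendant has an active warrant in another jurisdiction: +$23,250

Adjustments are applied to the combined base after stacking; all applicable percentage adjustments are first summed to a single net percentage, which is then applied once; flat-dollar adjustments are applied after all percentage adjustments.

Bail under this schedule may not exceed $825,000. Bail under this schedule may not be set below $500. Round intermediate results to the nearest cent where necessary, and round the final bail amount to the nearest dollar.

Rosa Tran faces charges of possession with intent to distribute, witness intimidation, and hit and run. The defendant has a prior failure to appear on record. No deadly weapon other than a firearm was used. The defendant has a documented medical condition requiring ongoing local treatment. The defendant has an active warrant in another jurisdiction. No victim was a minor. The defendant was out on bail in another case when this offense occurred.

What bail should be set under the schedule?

Base amounts from the schedule: possession with intent to distribute $34,500; witness intimidation $20,000; hit and run $4,500.
Stacking rule: highest base plus $12,500 per additional charge. Highest is possession with intent to distribute at $34,500; 2 additional charges → +$25,000. Combined base = $59,500.
Net percentage adjustment: +20% −35% +10% = −5%. $59,500 × 0.95 = $56,525.
Defendant has an active warrant in another jurisdiction (+$23,250 flat): $56,525 + $23,250 = $79,775.
$79,775 is within the $825,000 maximum.
$79,775 is at or above the $500 minimum.

$79,775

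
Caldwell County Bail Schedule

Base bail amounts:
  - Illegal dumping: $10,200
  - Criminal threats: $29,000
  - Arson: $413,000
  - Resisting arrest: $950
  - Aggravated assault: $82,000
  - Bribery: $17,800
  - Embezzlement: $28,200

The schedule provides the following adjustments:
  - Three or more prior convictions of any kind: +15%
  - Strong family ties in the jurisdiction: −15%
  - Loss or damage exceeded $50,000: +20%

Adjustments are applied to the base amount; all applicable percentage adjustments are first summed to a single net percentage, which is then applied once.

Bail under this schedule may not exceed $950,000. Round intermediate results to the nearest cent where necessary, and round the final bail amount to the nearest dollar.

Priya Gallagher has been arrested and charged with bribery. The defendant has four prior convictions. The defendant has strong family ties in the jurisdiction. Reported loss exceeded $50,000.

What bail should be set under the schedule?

$21,360

Base amounts from the schedule: bribery $17,800.
Single charge. Combined base = $17,800.
Net percentage adjustment: +15% −15% +20% = +20%. $17,800 × 1.2 = $21,360.
$21,360 is within the $950,000 maximum.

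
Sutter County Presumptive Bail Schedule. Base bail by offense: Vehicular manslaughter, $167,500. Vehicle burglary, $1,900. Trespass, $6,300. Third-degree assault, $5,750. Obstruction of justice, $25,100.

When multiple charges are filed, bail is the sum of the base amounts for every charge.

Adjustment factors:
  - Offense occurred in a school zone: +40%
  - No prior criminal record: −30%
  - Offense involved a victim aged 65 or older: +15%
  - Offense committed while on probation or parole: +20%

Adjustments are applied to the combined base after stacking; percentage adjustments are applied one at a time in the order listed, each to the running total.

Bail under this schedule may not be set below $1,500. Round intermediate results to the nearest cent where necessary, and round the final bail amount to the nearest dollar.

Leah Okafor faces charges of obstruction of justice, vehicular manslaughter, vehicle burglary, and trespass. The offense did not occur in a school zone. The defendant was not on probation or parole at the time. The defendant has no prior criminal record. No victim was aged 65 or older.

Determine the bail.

Base amounts from the schedule: obstruction of justice $25,100; vehicular manslaughter $167,500; vehicle burglary $1,900; trespass $6,300.
Stacking rule: sum of all bases. $25,100 + $167,500 + $1,900 + $6,300 = $200,800.
No prior criminal record (−30%): $200,800 × 0.7 = $140,560.
$140,560 is at or above the $1,500 minimum.

$140,560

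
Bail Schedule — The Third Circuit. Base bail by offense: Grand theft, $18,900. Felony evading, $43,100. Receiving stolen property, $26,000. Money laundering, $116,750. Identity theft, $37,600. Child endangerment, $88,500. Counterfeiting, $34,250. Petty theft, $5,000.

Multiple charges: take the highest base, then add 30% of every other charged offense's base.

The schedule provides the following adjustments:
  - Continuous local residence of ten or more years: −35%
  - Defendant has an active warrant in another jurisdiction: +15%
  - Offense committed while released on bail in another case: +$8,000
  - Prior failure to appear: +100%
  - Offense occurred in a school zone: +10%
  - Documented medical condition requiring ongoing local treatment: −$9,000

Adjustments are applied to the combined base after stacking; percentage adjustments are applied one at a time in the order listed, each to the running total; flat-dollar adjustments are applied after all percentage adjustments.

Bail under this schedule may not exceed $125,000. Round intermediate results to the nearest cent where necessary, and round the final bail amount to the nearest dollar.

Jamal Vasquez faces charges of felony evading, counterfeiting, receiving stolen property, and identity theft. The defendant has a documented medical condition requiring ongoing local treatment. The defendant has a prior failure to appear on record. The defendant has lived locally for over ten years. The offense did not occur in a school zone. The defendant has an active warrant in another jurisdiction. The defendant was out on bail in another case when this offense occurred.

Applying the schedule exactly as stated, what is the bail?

$107,320

Base amounts from the schedule: felony evading $43,100; counterfeiting $34,250; receiving stolen property $26,000; identity theft $37,600.
Stacking rule: highest base plus 30% of each additional charge. Highest is felony evading at $43,100. Additional: $34,250 × 30% = $10,275; $26,000 × 30% = $7,800; $37,600 × 30% = $11,280. Combined base = $43,100 + $29,355 = $72,455.
Continuous local residence of ten or more years (−35%): $72,455 × 0.65 = $47,095.75.
Defendant has an active warrant in another jurisdiction (+15%): $47,095.75 × 1.15 = $54,160.11.
Prior failure to appear (+100%): $54,160.11 × 2 = $108,320.22.
Offense committed while released on bail in another case (+$8,000 flat): $108,320.22 + $8,000 = $116,320.22.
Documented medical condition requiring ongoing local treatment (−$9,000 flat): $116,320.22 − $9,000 = $107,320.22.
$107,320.22 is within the $125,000 maximum.
Rounded to the nearest dollar: $107,320.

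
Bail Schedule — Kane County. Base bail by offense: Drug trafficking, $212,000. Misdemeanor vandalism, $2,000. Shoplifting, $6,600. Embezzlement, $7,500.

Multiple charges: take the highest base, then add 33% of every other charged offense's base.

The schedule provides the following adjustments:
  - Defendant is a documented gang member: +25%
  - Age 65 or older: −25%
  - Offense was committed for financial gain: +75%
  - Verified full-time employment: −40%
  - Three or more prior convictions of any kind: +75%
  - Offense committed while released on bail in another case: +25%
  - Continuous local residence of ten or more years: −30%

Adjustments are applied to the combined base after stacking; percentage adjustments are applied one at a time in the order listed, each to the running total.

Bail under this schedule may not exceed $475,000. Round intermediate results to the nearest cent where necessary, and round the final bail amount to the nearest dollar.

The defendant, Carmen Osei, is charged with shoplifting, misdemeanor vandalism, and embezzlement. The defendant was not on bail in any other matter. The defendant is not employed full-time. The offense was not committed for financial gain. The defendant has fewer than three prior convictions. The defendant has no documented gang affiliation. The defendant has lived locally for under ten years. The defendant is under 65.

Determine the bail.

Base amounts from the schedule: shoplifting $6,600; misdemeanor vandalism $2,000; embezzlement $7,500.
Stacking rule: highest base plus 33% of each additional charge. Highest is embezzlement at $7,500. Additional: $6,600 × 33% = $2,178; $2,000 × 33% = $660. Combined base = $7,500 + $2,838 = $10,338.
No adjustment factors apply to this defendant.
$10,338 is within the $475,000 maximum.

$10,338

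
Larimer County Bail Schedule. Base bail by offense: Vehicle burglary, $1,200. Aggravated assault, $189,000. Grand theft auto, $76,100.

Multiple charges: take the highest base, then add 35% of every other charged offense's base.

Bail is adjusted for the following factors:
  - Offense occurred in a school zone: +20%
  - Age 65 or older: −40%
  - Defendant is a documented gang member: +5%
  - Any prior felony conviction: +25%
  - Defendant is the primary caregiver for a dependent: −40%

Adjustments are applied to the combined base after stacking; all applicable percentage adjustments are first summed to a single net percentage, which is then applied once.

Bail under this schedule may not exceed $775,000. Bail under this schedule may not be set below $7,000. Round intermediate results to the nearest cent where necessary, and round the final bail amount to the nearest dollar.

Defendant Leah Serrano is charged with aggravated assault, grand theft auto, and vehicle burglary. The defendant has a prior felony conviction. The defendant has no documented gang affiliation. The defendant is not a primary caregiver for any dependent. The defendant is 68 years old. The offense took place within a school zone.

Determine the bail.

Base amounts from the schedule: aggravated assault $189,000; grand theft auto $76,100; vehicle burglary $1,200.
Stacking rule: highest base plus 35% of each additional charge. Highest is aggravated assault at $189,000. Additional: $76,100 × 35% = $26,635; $1,200 × 35% = $420. Combined base = $189,000 + $27,055 = $216,055.
Net percentage adjustment: +20% −40% +25% = +5%. $216,055 × 1.05 = $226,857.75.
$226,857.75 is within the $775,000 maximum.
$226,857.75 is at or above the $7,000 minimum.
Rounded to the nearest dollar: $226,858.

$226,858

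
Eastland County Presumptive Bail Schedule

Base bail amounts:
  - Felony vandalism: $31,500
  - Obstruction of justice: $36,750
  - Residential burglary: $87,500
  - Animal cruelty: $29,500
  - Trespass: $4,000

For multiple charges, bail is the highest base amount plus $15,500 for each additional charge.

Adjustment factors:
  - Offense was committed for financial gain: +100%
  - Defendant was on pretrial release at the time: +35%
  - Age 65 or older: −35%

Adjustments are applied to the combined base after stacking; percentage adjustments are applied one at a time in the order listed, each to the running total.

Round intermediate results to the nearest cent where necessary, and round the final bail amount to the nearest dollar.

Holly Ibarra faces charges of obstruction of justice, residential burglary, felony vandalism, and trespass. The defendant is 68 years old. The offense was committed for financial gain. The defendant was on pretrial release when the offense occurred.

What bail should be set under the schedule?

$235,170

Base amounts from the schedule: obstruction of justice $36,750; residential burglary $87,500; felony vandalism $31,500; trespass $4,000.
Stacking rule: highest base plus $15,500 per additional charge. Highest is residential burglary at $87,500; 3 additional charges → +$46,500. Combined base = $134,000.
Offense was committed for financial gain (+100%): $134,000 × 2 = $268,000.
Defendant was on pretrial release at the time (+35%): $268,000 × 1.35 = $361,800.
Age 65 or older (−35%): $361,800 × 0.65 = $235,170.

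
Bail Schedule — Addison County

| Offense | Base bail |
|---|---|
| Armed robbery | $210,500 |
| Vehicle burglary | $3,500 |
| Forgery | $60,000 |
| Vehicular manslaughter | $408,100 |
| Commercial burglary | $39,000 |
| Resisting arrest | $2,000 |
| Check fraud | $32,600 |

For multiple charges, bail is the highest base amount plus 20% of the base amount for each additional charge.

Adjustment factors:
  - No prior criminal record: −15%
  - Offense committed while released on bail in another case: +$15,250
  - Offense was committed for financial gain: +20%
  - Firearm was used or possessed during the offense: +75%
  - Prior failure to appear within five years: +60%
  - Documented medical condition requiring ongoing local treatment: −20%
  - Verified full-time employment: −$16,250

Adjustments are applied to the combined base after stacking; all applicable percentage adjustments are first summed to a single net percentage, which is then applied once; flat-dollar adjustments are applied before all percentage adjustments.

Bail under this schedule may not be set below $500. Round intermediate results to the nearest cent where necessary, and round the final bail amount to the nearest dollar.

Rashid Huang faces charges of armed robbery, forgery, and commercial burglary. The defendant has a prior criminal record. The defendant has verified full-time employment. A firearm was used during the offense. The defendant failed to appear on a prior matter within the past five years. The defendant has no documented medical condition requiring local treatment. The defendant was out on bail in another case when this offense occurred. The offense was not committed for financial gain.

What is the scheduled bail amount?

$538,855

Base amounts from the schedule: armed robbery $210,500; forgery $60,000; commercial burglary $39,000.
Stacking rule: highest base plus 20% of each additional charge. Highest is armed robbery at $210,500. Additional: $60,000 × 20% = $12,000; $39,000 × 20% = $7,800. Combined base = $210,500 + $19,800 = $230,300.
Offense committed while released on bail in another case (+$15,250 flat): $230,300 + $15,250 = $245,550.
Verified full-time employment (−$16,250 flat): $245,550 − $16,250 = $229,300.
Net percentage adjustment: +75% +60% = +135%. $229,300 × 2.35 = $538,855.
$538,855 is at or above the $500 minimum.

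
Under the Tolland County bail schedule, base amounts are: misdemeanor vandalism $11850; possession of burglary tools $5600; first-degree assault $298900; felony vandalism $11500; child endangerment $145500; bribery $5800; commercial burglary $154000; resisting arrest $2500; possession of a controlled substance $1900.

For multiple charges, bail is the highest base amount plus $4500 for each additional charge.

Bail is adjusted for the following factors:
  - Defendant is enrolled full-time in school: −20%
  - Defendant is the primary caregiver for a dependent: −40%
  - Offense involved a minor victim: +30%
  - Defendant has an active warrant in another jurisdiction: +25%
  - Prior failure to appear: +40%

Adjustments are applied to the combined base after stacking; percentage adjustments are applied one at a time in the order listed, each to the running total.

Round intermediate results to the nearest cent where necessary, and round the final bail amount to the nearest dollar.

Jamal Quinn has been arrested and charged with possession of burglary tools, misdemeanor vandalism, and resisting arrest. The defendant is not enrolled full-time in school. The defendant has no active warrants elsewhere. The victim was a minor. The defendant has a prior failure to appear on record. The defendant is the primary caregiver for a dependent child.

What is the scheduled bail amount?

$22768

Base amounts from the schedule: possession of burglary tools $5600; misdemeanor vandalism $11850; resisting arrest $2500.
Stacking rule: highest base plus $4500 per additional charge. Highest is misdemeanor vandalism at $11850; 2 additional charges → +$9000. Combined base = $20850.
Defendant is the primary caregiver for a dependent (−40%): $20850 × 0.6 = $12510.
Offense involved a minor victim (+30%): $12510 × 1.3 = $16263.
Prior failure to appear (+40%): $16263 × 1.4 = $22768.20.
Rounded to the nearest dollar: $22768.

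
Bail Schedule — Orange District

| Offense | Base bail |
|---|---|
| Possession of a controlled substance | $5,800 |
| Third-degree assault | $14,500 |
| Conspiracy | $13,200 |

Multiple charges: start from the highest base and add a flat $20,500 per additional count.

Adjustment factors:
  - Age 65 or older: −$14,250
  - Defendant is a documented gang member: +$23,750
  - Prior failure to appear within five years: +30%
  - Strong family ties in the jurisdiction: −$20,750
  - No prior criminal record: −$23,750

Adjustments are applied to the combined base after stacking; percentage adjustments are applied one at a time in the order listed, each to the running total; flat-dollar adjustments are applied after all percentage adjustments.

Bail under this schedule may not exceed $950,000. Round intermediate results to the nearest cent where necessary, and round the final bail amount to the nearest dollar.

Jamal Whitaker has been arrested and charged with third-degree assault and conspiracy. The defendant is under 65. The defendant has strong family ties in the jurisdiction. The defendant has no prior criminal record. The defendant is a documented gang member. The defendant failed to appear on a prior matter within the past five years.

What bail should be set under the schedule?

$24,750

Base amounts from the schedule: third-degree assault $14,500; conspiracy $13,200.
Stacking rule: highest base plus $20,500 per additional charge. Highest is third-degree assault at $14,500; 1 additional charge → +$20,500. Combined base = $35,000.
Prior failure to appear within five years (+30%): $35,000 × 1.3 = $45,500.
Defendant is a documented gang member (+$23,750 flat): $45,500 + $23,750 = $69,250.
Strong family ties in the jurisdiction (−$20,750 flat): $69,250 − $20,750 = $48,500.
No prior criminal record (−$23,750 flat): $48,500 − $23,750 = $24,750.
$24,750 is within the $950,000 maximum.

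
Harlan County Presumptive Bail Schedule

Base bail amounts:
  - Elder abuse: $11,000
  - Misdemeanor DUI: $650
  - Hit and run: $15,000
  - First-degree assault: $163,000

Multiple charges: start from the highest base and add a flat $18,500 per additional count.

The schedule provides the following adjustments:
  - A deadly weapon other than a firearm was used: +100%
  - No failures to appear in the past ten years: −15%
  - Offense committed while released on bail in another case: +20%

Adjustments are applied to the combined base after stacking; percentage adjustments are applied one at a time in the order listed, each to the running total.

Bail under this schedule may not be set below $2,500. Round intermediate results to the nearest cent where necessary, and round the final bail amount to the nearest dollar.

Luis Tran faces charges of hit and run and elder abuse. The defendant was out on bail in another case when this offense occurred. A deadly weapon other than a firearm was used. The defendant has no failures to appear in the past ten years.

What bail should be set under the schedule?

$68,340

Base amounts from the schedule: hit and run $15,000; elder abuse $11,000.
Stacking rule: highest base plus $18,500 per additional charge. Highest is hit and run at $15,000; 1 additional charge → +$18,500. Combined base = $33,500.
A deadly weapon other than a firearm was used (+100%): $33,500 × 2 = $67,000.
No failures to appear in the past ten years (−15%): $67,000 × 0.85 = $56,950.
Offense committed while released on bail in another case (+20%): $56,950 × 1.2 = $68,340.
$68,340 is at or above the $2,500 minimum.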